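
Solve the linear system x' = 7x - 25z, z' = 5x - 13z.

x(t) = -2c_1e^(-3t)sin(5t) - c_1e^(-3t)cos(5t) - c_2e^(-3t)sin(5t) + 2c_2e^(-3t)cos(5t), z(t) = -c_1e^(-3t)sin(5t) + c_2e^(-3t)cos(5t)

Coefficient matrix A = [[7, -25], [5, -13]].
Characteristic polynomial det(A - λI) = λ^2 + 6λ + 34 = 0.
Eigenvalues λ = -3 ± 5i (complex conjugate pair).
For λ=-3+5i: an eigenvector is (-1,0) - i(-2,-1) = (-1 + 2i, 0 + i).
A real fundamental pair from Re and Im of e^((-3+5i)t)v: X_1 = e^(-3t)(cos(5t)·(-1,0) + sin(5t)·(-2,-1)), X_2 = e^(-3t)(sin(5t)·(-1,0) - cos(5t)·(-2,-1)).
General solution: c_1X_1 + c_2X_2.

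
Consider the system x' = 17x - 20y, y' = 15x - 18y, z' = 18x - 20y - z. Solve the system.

x(t) = C_1e^(-3t) - 4C_3e^(2t), y(t) = C_1e^(-3t) - 3C_3e^(2t), z(t) = C_1e^(-3t) + C_2e^(-t) - 4C_3e^(2t)

Coefficient matrix A = [[17, -20, 0], [15, -18, 0], [18, -20, -1]].
det(A - λI) = 0 gives eigenvalues λ = -3, -1, 2.
For λ=-3: eigenvector (1,1,1).
For λ=-1: eigenvector (0,0,1).
For λ=2: eigenvector (-4,-3,-4).
General solution: C_1e^(-3t)(1,1,1) + C_2e^(-t)(0,0,1) + C_3e^(2t)(-4,-3,-4).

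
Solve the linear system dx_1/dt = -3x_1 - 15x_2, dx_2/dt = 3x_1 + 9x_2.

x_1(t) = -2c_1e^(3t)sin(3t) + c_1e^(3t)cos(3t) + c_2e^(3t)sin(3t) + 2c_2e^(3t)cos(3t), x_2(t) = c_1e^(3t)sin(3t) - c_2e^(3t)cos(3t)

Coefficient matrix A = [[-3, -15], [3, 9]].
Characteristic polynomial det(A - λI) = λ^2 - 6λ + 18 = 0.
Eigenvalues λ = 3 ± 3i (complex conjugate pair).
For λ=3+3i: an eigenvector is (1,0) - i(-2,1) = (1 + 2i, 0 - i).
A real fundamental pair from Re and Im of e^((3+3i)t)v: X_1 = e^(3t)(cos(3t)·(1,0) + sin(3t)·(-2,1)), X_2 = e^(3t)(sin(3t)·(1,0) - cos(3t)·(-2,1)).
General solution: c_1X_1 + c_2X_2.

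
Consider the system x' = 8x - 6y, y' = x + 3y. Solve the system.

x(t) = -2C_1e^(5t) + 3C_2e^(6t), y(t) = -C_1e^(5t) + C_2e^(6t)

Coefficient matrix A = [[8, -6], [1, 3]].
Characteristic polynomial det(A - λI) = λ^2 - 11λ + 30 = 0.
Eigenvalues λ = 5, 6.
For λ=5: (A-λI) row 1 is [3, -6], so an eigenvector is (-2, -1).
For λ=6: (A-λI) row 1 is [2, -6], so an eigenvector is (3, 1).
General solution: C_1e^(5t)(-2,-1) + C_2e^(6t)(3,1).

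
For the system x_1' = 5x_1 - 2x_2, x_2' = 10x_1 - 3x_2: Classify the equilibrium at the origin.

unstable spiral

A = [[5,-2],[10,-3]]; det(A-λI) = λ^2 - 2λ + 5.
λ = 1 ± 2i: positive real part.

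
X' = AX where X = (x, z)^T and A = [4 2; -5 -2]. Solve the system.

x(t) = c_1e^(t)sin(t) + c_1e^(t)cos(t) + c_2e^(t)sin(t) - c_2e^(t)cos(t), z(t) = -2c_1e^(t)sin(t) - c_1e^(t)cos(t) - c_2e^(t)sin(t) + 2c_2e^(t)cos(t)

Coefficient matrix A = [[4, 2], [-5, -2]].
Characteristic polynomial det(A - λI) = λ^2 - 2λ + 2 = 0.
Eigenvalues λ = 1 ± i (complex conjugate pair).
For λ=1+i: an eigenvector is (1,-1) - i(1,-2) = (1 - i, -1 + 2i).
A real fundamental pair from Re and Im of e^((1+i)t)v: X_1 = e^(t)(cos(t)·(1,-1) + sin(t)·(1,-2)), X_2 = e^(t)(sin(t)·(1,-1) - cos(t)·(1,-2)).
General solution: c_1X_1 + c_2X_2.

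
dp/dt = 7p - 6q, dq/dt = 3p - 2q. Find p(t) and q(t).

p(t) = -K_1e^(t) + 2K_2e^(4t), q(t) = -K_1e^(t) + K_2e^(4t)

Coefficient matrix A = [[7, -6], [3, -2]].
Characteristic polynomial det(A - λI) = λ^2 - 5λ + 4 = 0.
Eigenvalues λ = 1, 4.
For λ=1: (A-λI) row 1 is [6, -6], so an eigenvector is (-1, -1).
For λ=4: (A-λI) row 1 is [3, -6], so an eigenvector is (2, 1).
General solution: K_1e^(t)(-1,-1) + K_2e^(4t)(2,1).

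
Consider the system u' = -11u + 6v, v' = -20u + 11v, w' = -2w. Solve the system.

Coefficient matrix A = [[-11, 6, 0], [-20, 11, 0], [0, 0, -2]].
det(A - λI) = 0 gives eigenvalues λ = 1, -2, -1.
For λ=1: eigenvector (1,2,0).
For λ=-2: eigenvector (0,0,1).
For λ=-1: eigenvector (-3,-5,0).
General solution: c_1e^(t)(1,2,0) + c_2e^(-2t)(0,0,1) + c_3e^(-t)(-3,-5,0).

u(t) = c_1e^(t) - 3c_3e^(-t), v(t) = 2c_1e^(t) - 5c_3e^(-t), w(t) = c_2e^(-2t)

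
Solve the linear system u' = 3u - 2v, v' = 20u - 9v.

Coefficient matrix A = [[3, -2], [20, -9]].
Characteristic polynomial det(A - λI) = λ^2 + 6λ + 13 = 0.
Eigenvalues λ = -3 ± 2i (complex conjugate pair).
For λ=-3+2i: an eigenvector is (1,3) - i(0,1) = (1, 3 - i).
A real fundamental pair from Re and Im of e^((-3+2i)t)v: X_1 = e^(-3t)(cos(2t)·(1,3) + sin(2t)·(0,1)), X_2 = e^(-3t)(sin(2t)·(1,3) - cos(2t)·(0,1)).
General solution: K_1X_1 + K_2X_2.

u(t) = K_1e^(-3t)cos(2t) + K_2e^(-3t)sin(2t), v(t) = K_1e^(-3t)sin(2t) + 3K_1e^(-3t)cos(2t) + 3K_2e^(-3t)sin(2t) - K_2e^(-3t)cos(2t)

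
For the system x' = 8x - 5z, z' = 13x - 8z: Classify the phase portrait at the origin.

A = [[8,-5],[13,-8]]; det(A-λI) = λ^2 + 1.
λ = 0 ± i: zero real part.

center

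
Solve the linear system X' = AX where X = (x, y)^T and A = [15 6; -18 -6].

Coefficient matrix A = [[15, 6], [-18, -6]].
Characteristic polynomial det(A - λI) = λ^2 - 9λ + 18 = 0.
Eigenvalues λ = 6, 3.
For λ=6: (A-λI) row 1 is [9, 6], so an eigenvector is (2, -3).
For λ=3: (A-λI) row 1 is [12, 6], so an eigenvector is (1, -2).
General solution: C_1e^(6t)(2,-3) + C_2e^(3t)(1,-2).

x(t) = 2C_1e^(6t) + C_2e^(3t), y(t) = -3C_1e^(6t) - 2C_2e^(3t)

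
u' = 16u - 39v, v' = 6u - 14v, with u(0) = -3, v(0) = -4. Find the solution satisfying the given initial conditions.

Coefficient matrix A = [[16, -39], [6, -14]].
Characteristic polynomial det(A - λI) = λ^2 - 2λ + 10 = 0.
Eigenvalues λ = 1 ± 3i (complex conjugate pair).
For λ=1+3i: an eigenvector is (-3,-1) - i(-2,-1) = (-3 + 2i, -1 + i).
A real fundamental pair from Re and Im of e^((1+3i)t)v: X_1 = e^(t)(cos(3t)·(-3,-1) + sin(3t)·(-2,-1)), X_2 = e^(t)(sin(3t)·(-3,-1) - cos(3t)·(-2,-1)).
General solution: c_1X_1 + c_2X_2.
Applying u(0)=-3, v(0)=-4 gives c_1=-5, c_2=-9.

u(t) = 37e^(t)sin(3t) - 3e^(t)cos(3t), v(t) = 14e^(t)sin(3t) - 4e^(t)cos(3t)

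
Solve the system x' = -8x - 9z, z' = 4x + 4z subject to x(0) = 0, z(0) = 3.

x(t) = -27te^(-2t), z(t) = 18te^(-2t) + 3e^(-2t)

Coefficient matrix A = [[-8, -9], [4, 4]].
Characteristic polynomial det(A - λI) = λ^2 + 4λ + 4 = 0.
Single eigenvalue λ = -2 with algebraic multiplicity 2.
Eigenvector v = (3,-2); generalized eigenvector w with (A-λI)w=v is (1,-1).
General solution: e^(-2t)[K_1·v + K_2·(t·v + w)].
Applying x(0)=0, z(0)=3 gives K_1=3, K_2=-9.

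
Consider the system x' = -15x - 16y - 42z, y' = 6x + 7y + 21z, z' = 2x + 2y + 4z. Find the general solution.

Coefficient matrix A = [[-15, -16, -42], [6, 7, 21], [2, 2, 4]].
det(A - λI) = 0 gives eigenvalues λ = -3, -2, 1.
For λ=-3: eigenvector (7,0,-2).
For λ=-2: eigenvector (-2,-1,1).
For λ=1: eigenvector (-1,1,0).
General solution: c_1e^(-3t)(7,0,-2) + c_2e^(-2t)(-2,-1,1) + c_3e^(t)(-1,1,0).

x(t) = 7c_1e^(-3t) - 2c_2e^(-2t) - c_3e^(t), y(t) = -c_2e^(-2t) + c_3e^(t), z(t) = -2c_1e^(-3t) + c_2e^(-2t)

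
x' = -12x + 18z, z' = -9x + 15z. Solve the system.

Coefficient matrix A = [[-12, 18], [-9, 15]].
Characteristic polynomial det(A - λI) = λ^2 - 3λ - 18 = 0.
Eigenvalues λ = -3, 6.
For λ=-3: (A-λI) row 1 is [-9, 18], so an eigenvector is (-2, -1).
For λ=6: (A-λI) row 1 is [-18, 18], so an eigenvector is (-1, -1).
General solution: K_1e^(-3t)(-2,-1) + K_2e^(6t)(-1,-1).

x(t) = -2K_1e^(-3t) - K_2e^(6t), z(t) = -K_1e^(-3t) - K_2e^(6t)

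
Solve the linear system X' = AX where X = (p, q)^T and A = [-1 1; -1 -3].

p(t) = C_1e^(-2t) + C_2te^(-2t) + C_2e^(-2t), q(t) = -C_1e^(-2t) - C_2te^(-2t)

Coefficient matrix A = [[-1, 1], [-1, -3]].
Characteristic polynomial det(A - λI) = λ^2 + 4λ + 4 = 0.
Single eigenvalue λ = -2 with algebraic multiplicity 2.
Eigenvector v = (1,-1); generalized eigenvector w with (A-λI)w=v is (1,0).
General solution: e^(-2t)[C_1·v + C_2·(t·v + w)].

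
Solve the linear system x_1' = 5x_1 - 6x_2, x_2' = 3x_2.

Coefficient matrix A = [[5, -6], [0, 3]].
Characteristic polynomial det(A - λI) = λ^2 - 8λ + 15 = 0.
Eigenvalues λ = 3, 5.
For λ=3: (A-λI) row 1 is [2, -6], so an eigenvector is (-3, -1).
For λ=5: (A-λI) row 1 is [0, -6], so an eigenvector is (1, 0).
General solution: c_1e^(3t)(-3,-1) + c_2e^(5t)(1,0).

x_1(t) = -3c_1e^(3t) + c_2e^(5t), x_2(t) = -c_1e^(3t)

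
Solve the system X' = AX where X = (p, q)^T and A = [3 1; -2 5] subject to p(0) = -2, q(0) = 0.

p(t) = 2e^(4t)sin(t) - 2e^(4t)cos(t), q(t) = 4e^(4t)sin(t)

Coefficient matrix A = [[3, 1], [-2, 5]].
Characteristic polynomial det(A - λI) = λ^2 - 8λ + 17 = 0.
Eigenvalues λ = 4 ± i (complex conjugate pair).
For λ=4+i: an eigenvector is (1,1) - i(0,-1) = (1, 1 + i).
A real fundamental pair from Re and Im of e^((4+i)t)v: X_1 = e^(4t)(cos(t)·(1,1) + sin(t)·(0,-1)), X_2 = e^(4t)(sin(t)·(1,1) - cos(t)·(0,-1)).
General solution: c_1X_1 + c_2X_2.
Applying p(0)=-2, q(0)=0 gives c_1=-2, c_2=2.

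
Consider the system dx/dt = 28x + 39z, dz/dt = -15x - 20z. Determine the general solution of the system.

Coefficient matrix A = [[28, 39], [-15, -20]].
Characteristic polynomial det(A - λI) = λ^2 - 8λ + 25 = 0.
Eigenvalues λ = 4 ± 3i (complex conjugate pair).
For λ=4+3i: an eigenvector is (-2,1) - i(-3,2) = (-2 + 3i, 1 - 2i).
A real fundamental pair from Re and Im of e^((4+3i)t)v: X_1 = e^(4t)(cos(3t)·(-2,1) + sin(3t)·(-3,2)), X_2 = e^(4t)(sin(3t)·(-2,1) - cos(3t)·(-3,2)).
General solution: K_1X_1 + K_2X_2.

x(t) = -3K_1e^(4t)sin(3t) - 2K_1e^(4t)cos(3t) - 2K_2e^(4t)sin(3t) + 3K_2e^(4t)cos(3t), z(t) = 2K_1e^(4t)sin(3t) + K_1e^(4t)cos(3t) + K_2e^(4t)sin(3t) - 2K_2e^(4t)cos(3t)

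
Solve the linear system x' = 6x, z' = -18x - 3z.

Coefficient matrix A = [[6, 0], [-18, -3]].
Characteristic polynomial det(A - λI) = λ^2 - 3λ - 18 = 0.
Eigenvalues λ = -3, 6.
For λ=-3: (A-λI) row 1 is [9, 0], so an eigenvector is (0, -1).
For λ=6: (A-λI) row 2 is [-18, -9], so an eigenvector is (-1, 2).
General solution: C_1e^(-3t)(0,-1) + C_2e^(6t)(-1,2).

x(t) = -C_2e^(6t), z(t) = -C_1e^(-3t) + 2C_2e^(6t)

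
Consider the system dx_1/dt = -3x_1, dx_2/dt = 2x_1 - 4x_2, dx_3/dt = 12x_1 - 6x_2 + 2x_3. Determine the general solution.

x_1(t) = K_2e^(-3t), x_2(t) = K_1e^(-4t) + 2K_2e^(-3t), x_3(t) = K_1e^(-4t) + K_3e^(2t)

Coefficient matrix A = [[-3, 0, 0], [2, -4, 0], [12, -6, 2]].
det(A - λI) = 0 gives eigenvalues λ = -4, -3, 2.
For λ=-4: eigenvector (0,1,1).
For λ=-3: eigenvector (1,2,0).
For λ=2: eigenvector (0,0,1).
General solution: K_1e^(-4t)(0,1,1) + K_2e^(-3t)(1,2,0) + K_3e^(2t)(0,0,1).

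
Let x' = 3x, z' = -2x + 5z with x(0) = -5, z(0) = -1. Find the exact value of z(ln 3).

837

A = [[3,0],[-2,5]]; eigenvalues λ = 3, 5.
Eigenvectors: (-1,-1) for λ=3, (0,1) for λ=5.
From the initial condition, c_1 = 5, c_2 = 4.
z(ln 3) = (5)(3^3)(-1) + (4)(3^5)(1) = 837.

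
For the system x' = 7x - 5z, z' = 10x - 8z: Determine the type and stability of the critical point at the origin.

A = [[7,-5],[10,-8]]; det(A-λI) = λ^2 + λ - 6.
λ = -3, 2: opposite signs.

saddle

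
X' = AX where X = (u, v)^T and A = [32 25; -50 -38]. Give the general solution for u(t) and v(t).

u(t) = 2c_1e^(-3t)sin(5t) + c_1e^(-3t)cos(5t) + c_2e^(-3t)sin(5t) - 2c_2e^(-3t)cos(5t), v(t) = -3c_1e^(-3t)sin(5t) - c_1e^(-3t)cos(5t) - c_2e^(-3t)sin(5t) + 3c_2e^(-3t)cos(5t)

Coefficient matrix A = [[32, 25], [-50, -38]].
Characteristic polynomial det(A - λI) = λ^2 + 6λ + 34 = 0.
Eigenvalues λ = -3 ± 5i (complex conjugate pair).
For λ=-3+5i: an eigenvector is (1,-1) - i(2,-3) = (1 - 2i, -1 + 3i).
A real fundamental pair from Re and Im of e^((-3+5i)t)v: X_1 = e^(-3t)(cos(5t)·(1,-1) + sin(5t)·(2,-3)), X_2 = e^(-3t)(sin(5t)·(1,-1) - cos(5t)·(2,-3)).
General solution: c_1X_1 + c_2X_2.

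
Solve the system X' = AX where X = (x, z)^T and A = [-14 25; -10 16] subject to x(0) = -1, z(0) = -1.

x(t) = -2e^(t)sin(5t) - e^(t)cos(5t), z(t) = -e^(t)sin(5t) - e^(t)cos(5t)

Coefficient matrix A = [[-14, 25], [-10, 16]].
Characteristic polynomial det(A - λI) = λ^2 - 2λ + 26 = 0.
Eigenvalues λ = 1 ± 5i (complex conjugate pair).
For λ=1+5i: an eigenvector is (-2,-1) - i(1,1) = (-2 - i, -1 - i).
A real fundamental pair from Re and Im of e^((1+5i)t)v: X_1 = e^(t)(cos(5t)·(-2,-1) + sin(5t)·(1,1)), X_2 = e^(t)(sin(5t)·(-2,-1) - cos(5t)·(1,1)).
General solution: C_1X_1 + C_2X_2.
Applying x(0)=-1, z(0)=-1 gives C_1=0, C_2=1.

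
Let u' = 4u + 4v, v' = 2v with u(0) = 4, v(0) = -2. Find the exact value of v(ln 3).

A = [[4,4],[0,2]]; eigenvalues λ = 2, 4.
Eigenvectors: (2,-1) for λ=2, (-1,0) for λ=4.
From the initial condition, c_1 = 2, c_2 = 0.
v(ln 3) = (2)(3^2)(-1) + (0)(3^4)(0) = -18.

-18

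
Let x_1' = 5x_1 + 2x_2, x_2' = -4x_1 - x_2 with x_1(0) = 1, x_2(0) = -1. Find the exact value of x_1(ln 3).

A = [[5,2],[-4,-1]]; eigenvalues λ = 3, 1.
Eigenvectors: (-1,1) for λ=3, (1,-2) for λ=1.
From the initial condition, c_1 = -1, c_2 = 0.
x_1(ln 3) = (-1)(3^3)(-1) + (0)(3^1)(1) = 27.

27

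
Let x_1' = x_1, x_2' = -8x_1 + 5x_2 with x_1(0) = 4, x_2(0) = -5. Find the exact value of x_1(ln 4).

A = [[1,0],[-8,5]]; eigenvalues λ = 1, 5.
Eigenvectors: (-1,-2) for λ=1, (0,1) for λ=5.
From the initial condition, c_1 = -4, c_2 = -13.
x_1(ln 4) = (-4)(4^1)(-1) + (-13)(4^5)(0) = 16.

16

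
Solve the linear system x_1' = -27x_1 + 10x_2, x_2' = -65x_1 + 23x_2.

x_1(t) = -C_1e^(-2t)sin(5t) - C_1e^(-2t)cos(5t) - C_2e^(-2t)sin(5t) + C_2e^(-2t)cos(5t), x_2(t) = -2C_1e^(-2t)sin(5t) - 3C_1e^(-2t)cos(5t) - 3C_2e^(-2t)sin(5t) + 2C_2e^(-2t)cos(5t)

Coefficient matrix A = [[-27, 10], [-65, 23]].
Characteristic polynomial det(A - λI) = λ^2 + 4λ + 29 = 0.
Eigenvalues λ = -2 ± 5i (complex conjugate pair).
For λ=-2+5i: an eigenvector is (-1,-3) - i(-1,-2) = (-1 + i, -3 + 2i).
A real fundamental pair from Re and Im of e^((-2+5i)t)v: X_1 = e^(-2t)(cos(5t)·(-1,-3) + sin(5t)·(-1,-2)), X_2 = e^(-2t)(sin(5t)·(-1,-3) - cos(5t)·(-1,-2)).
General solution: C_1X_1 + C_2X_2.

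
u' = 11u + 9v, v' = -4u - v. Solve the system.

Coefficient matrix A = [[11, 9], [-4, -1]].
Characteristic polynomial det(A - λI) = λ^2 - 10λ + 25 = 0.
Single eigenvalue λ = 5 with algebraic multiplicity 2.
Eigenvector v = (-3,2); generalized eigenvector w with (A-λI)w=v is (-2,1).
General solution: e^(5t)[K_1·v + K_2·(t·v + w)].

u(t) = -3K_1e^(5t) - 3K_2te^(5t) - 2K_2e^(5t), v(t) = 2K_1e^(5t) + 2K_2te^(5t) + K_2e^(5t)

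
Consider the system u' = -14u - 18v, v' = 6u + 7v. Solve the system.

u(t) = -2C_1e^(-5t) + 3C_2e^(-2t), v(t) = C_1e^(-5t) - 2C_2e^(-2t)

Coefficient matrix A = [[-14, -18], [6, 7]].
Characteristic polynomial det(A - λI) = λ^2 + 7λ + 10 = 0.
Eigenvalues λ = -5, -2.
For λ=-5: (A-λI) row 1 is [-9, -18], so an eigenvector is (-2, 1).
For λ=-2: (A-λI) row 1 is [-12, -18], so an eigenvector is (3, -2).
General solution: C_1e^(-5t)(-2,1) + C_2e^(-2t)(3,-2).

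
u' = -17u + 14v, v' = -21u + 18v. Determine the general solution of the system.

Coefficient matrix A = [[-17, 14], [-21, 18]].
Characteristic polynomial det(A - λI) = λ^2 - λ - 12 = 0.
Eigenvalues λ = -3, 4.
For λ=-3: (A-λI) row 1 is [-14, 14], so an eigenvector is (-1, -1).
For λ=4: (A-λI) row 1 is [-21, 14], so an eigenvector is (-2, -3).
General solution: K_1e^(-3t)(-1,-1) + K_2e^(4t)(-2,-3).

u(t) = -K_1e^(-3t) - 2K_2e^(4t), v(t) = -K_1e^(-3t) - 3K_2e^(4t)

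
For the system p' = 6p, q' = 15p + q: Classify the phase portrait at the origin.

unstable node

A = [[6,0],[15,1]]; det(A-λI) = λ^2 - 7λ + 6.
λ = 1, 6: both positive.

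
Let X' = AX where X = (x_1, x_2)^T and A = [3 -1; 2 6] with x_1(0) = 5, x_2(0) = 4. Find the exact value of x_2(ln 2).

A = [[3,-1],[2,6]]; eigenvalues λ = 5, 4.
Eigenvectors: (-1,2) for λ=5, (1,-1) for λ=4.
From the initial condition, c_1 = 9, c_2 = 14.
x_2(ln 2) = (9)(2^5)(2) + (14)(2^4)(-1) = 352.

352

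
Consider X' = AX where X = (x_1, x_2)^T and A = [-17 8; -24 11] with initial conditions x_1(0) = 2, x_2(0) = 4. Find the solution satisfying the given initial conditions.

x_1(t) = 2e^(-t), x_2(t) = 4e^(-t)

Coefficient matrix A = [[-17, 8], [-24, 11]].
Characteristic polynomial det(A - λI) = λ^2 + 6λ + 5 = 0.
Eigenvalues λ = -1, -5.
For λ=-1: (A-λI) row 1 is [-16, 8], so an eigenvector is (-1, -2).
For λ=-5: (A-λI) row 1 is [-12, 8], so an eigenvector is (-2, -3).
General solution: c_1e^(-t)(-1,-2) + c_2e^(-5t)(-2,-3).
Applying x_1(0)=2, x_2(0)=4 gives c_1=-2, c_2=0.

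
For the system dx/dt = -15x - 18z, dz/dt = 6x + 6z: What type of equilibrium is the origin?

A = [[-15,-18],[6,6]]; det(A-λI) = λ^2 + 9λ + 18.
λ = -3, -6: both negative.

stable node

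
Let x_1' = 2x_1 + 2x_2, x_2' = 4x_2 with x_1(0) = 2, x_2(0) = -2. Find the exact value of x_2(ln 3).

A = [[2,2],[0,4]]; eigenvalues λ = 2, 4.
Eigenvectors: (1,0) for λ=2, (-1,-1) for λ=4.
From the initial condition, c_1 = 4, c_2 = 2.
x_2(ln 3) = (4)(3^2)(0) + (2)(3^4)(-1) = -162.

-162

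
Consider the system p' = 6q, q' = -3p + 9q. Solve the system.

Coefficient matrix A = [[0, 6], [-3, 9]].
Characteristic polynomial det(A - λI) = λ^2 - 9λ + 18 = 0.
Eigenvalues λ = 3, 6.
For λ=3: (A-λI) row 1 is [-3, 6], so an eigenvector is (-2, -1).
For λ=6: (A-λI) row 1 is [-6, 6], so an eigenvector is (1, 1).
General solution: K_1e^(3t)(-2,-1) + K_2e^(6t)(1,1).

p(t) = -2K_1e^(3t) + K_2e^(6t), q(t) = -K_1e^(3t) + K_2e^(6t)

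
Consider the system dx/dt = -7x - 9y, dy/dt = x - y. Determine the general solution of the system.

Coefficient matrix A = [[-7, -9], [1, -1]].
Characteristic polynomial det(A - λI) = λ^2 + 8λ + 16 = 0.
Single eigenvalue λ = -4 with algebraic multiplicity 2.
Eigenvector v = (-3,1); generalized eigenvector w with (A-λI)w=v is (1,0).
General solution: e^(-4t)[K_1·v + K_2·(t·v + w)].

x(t) = -3K_1e^(-4t) - 3K_2te^(-4t) + K_2e^(-4t), y(t) = K_1e^(-4t) + K_2te^(-4t)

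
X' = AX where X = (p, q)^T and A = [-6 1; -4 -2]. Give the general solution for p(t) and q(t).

p(t) = C_1e^(-4t) + C_2te^(-4t) - C_2e^(-4t), q(t) = 2C_1e^(-4t) + 2C_2te^(-4t) - C_2e^(-4t)

Coefficient matrix A = [[-6, 1], [-4, -2]].
Characteristic polynomial det(A - λI) = λ^2 + 8λ + 16 = 0.
Single eigenvalue λ = -4 with algebraic multiplicity 2.
Eigenvector v = (1,2); generalized eigenvector w with (A-λI)w=v is (-1,-1).
General solution: e^(-4t)[C_1·v + C_2·(t·v + w)].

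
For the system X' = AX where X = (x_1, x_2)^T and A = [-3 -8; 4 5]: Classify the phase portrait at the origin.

unstable spiral

A = [[-3,-8],[4,5]]; det(A-λI) = λ^2 - 2λ + 17.
λ = 1 ± 4i: positive real part.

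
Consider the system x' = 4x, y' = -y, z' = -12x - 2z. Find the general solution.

Coefficient matrix A = [[4, 0, 0], [0, -1, 0], [-12, 0, -2]].
det(A - λI) = 0 gives eigenvalues λ = 4, -1, -2.
For λ=4: eigenvector (1,0,-2).
For λ=-1: eigenvector (0,1,0).
For λ=-2: eigenvector (0,0,1).
General solution: C_1e^(4t)(1,0,-2) + C_2e^(-t)(0,1,0) + C_3e^(-2t)(0,0,1).

x(t) = C_1e^(4t), y(t) = C_2e^(-t), z(t) = -2C_1e^(4t) + C_3e^(-2t)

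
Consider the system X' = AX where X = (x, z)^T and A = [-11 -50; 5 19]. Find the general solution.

Coefficient matrix A = [[-11, -50], [5, 19]].
Characteristic polynomial det(A - λI) = λ^2 - 8λ + 41 = 0.
Eigenvalues λ = 4 ± 5i (complex conjugate pair).
For λ=4+5i: an eigenvector is (1,0) - i(-3,1) = (1 + 3i, 0 - i).
A real fundamental pair from Re and Im of e^((4+5i)t)v: X_1 = e^(4t)(cos(5t)·(1,0) + sin(5t)·(-3,1)), X_2 = e^(4t)(sin(5t)·(1,0) - cos(5t)·(-3,1)).
General solution: c_1X_1 + c_2X_2.

x(t) = -3c_1e^(4t)sin(5t) + c_1e^(4t)cos(5t) + c_2e^(4t)sin(5t) + 3c_2e^(4t)cos(5t), z(t) = c_1e^(4t)sin(5t) - c_2e^(4t)cos(5t)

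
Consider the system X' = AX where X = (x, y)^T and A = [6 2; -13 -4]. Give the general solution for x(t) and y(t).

x(t) = c_1e^(t)sin(t) + c_1e^(t)cos(t) + c_2e^(t)sin(t) - c_2e^(t)cos(t), y(t) = -3c_1e^(t)sin(t) - 2c_1e^(t)cos(t) - 2c_2e^(t)sin(t) + 3c_2e^(t)cos(t)

Coefficient matrix A = [[6, 2], [-13, -4]].
Characteristic polynomial det(A - λI) = λ^2 - 2λ + 2 = 0.
Eigenvalues λ = 1 ± i (complex conjugate pair).
For λ=1+i: an eigenvector is (1,-2) - i(1,-3) = (1 - i, -2 + 3i).
A real fundamental pair from Re and Im of e^((1+i)t)v: X_1 = e^(t)(cos(t)·(1,-2) + sin(t)·(1,-3)), X_2 = e^(t)(sin(t)·(1,-2) - cos(t)·(1,-3)).
General solution: c_1X_1 + c_2X_2.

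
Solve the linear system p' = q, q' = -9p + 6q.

p(t) = C_1e^(3t) + C_2te^(3t) - C_2e^(3t), q(t) = 3C_1e^(3t) + 3C_2te^(3t) - 2C_2e^(3t)

Coefficient matrix A = [[0, 1], [-9, 6]].
Characteristic polynomial det(A - λI) = λ^2 - 6λ + 9 = 0.
Single eigenvalue λ = 3 with algebraic multiplicity 2.
Eigenvector v = (1,3); generalized eigenvector w with (A-λI)w=v is (-1,-2).
General solution: e^(3t)[C_1·v + C_2·(t·v + w)].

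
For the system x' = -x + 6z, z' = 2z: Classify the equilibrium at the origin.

A = [[-1,6],[0,2]]; det(A-λI) = λ^2 - λ - 2.
λ = 2, -1: opposite signs.

saddle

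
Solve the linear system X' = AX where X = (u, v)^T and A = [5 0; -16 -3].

Coefficient matrix A = [[5, 0], [-16, -3]].
Characteristic polynomial det(A - λI) = λ^2 - 2λ - 15 = 0.
Eigenvalues λ = -3, 5.
For λ=-3: (A-λI) row 1 is [8, 0], so an eigenvector is (0, -1).
For λ=5: (A-λI) row 2 is [-16, -8], so an eigenvector is (1, -2).
General solution: K_1e^(-3t)(0,-1) + K_2e^(5t)(1,-2).

u(t) = K_2e^(5t), v(t) = -K_1e^(-3t) - 2K_2e^(5t)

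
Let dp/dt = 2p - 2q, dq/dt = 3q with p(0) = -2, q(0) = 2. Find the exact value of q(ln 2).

A = [[2,-2],[0,3]]; eigenvalues λ = 3, 2.
Eigenvectors: (-2,1) for λ=3, (-1,0) for λ=2.
From the initial condition, c_1 = 2, c_2 = -2.
q(ln 2) = (2)(2^3)(1) + (-2)(2^2)(0) = 16.

16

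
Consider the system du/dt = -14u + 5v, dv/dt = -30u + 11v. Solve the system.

u(t) = C_1e^(-4t) + C_2e^(t), v(t) = 2C_1e^(-4t) + 3C_2e^(t)

Coefficient matrix A = [[-14, 5], [-30, 11]].
Characteristic polynomial det(A - λI) = λ^2 + 3λ - 4 = 0.
Eigenvalues λ = -4, 1.
For λ=-4: (A-λI) row 1 is [-10, 5], so an eigenvector is (1, 2).
For λ=1: (A-λI) row 1 is [-15, 5], so an eigenvector is (1, 3).
General solution: C_1e^(-4t)(1,2) + C_2e^(t)(1,3).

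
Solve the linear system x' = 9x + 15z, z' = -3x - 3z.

Coefficient matrix A = [[9, 15], [-3, -3]].
Characteristic polynomial det(A - λI) = λ^2 - 6λ + 18 = 0.
Eigenvalues λ = 3 ± 3i (complex conjugate pair).
For λ=3+3i: an eigenvector is (-2,1) - i(1,0) = (-2 - i, 1).
A real fundamental pair from Re and Im of e^((3+3i)t)v: X_1 = e^(3t)(cos(3t)·(-2,1) + sin(3t)·(1,0)), X_2 = e^(3t)(sin(3t)·(-2,1) - cos(3t)·(1,0)).
General solution: c_1X_1 + c_2X_2.

x(t) = c_1e^(3t)sin(3t) - 2c_1e^(3t)cos(3t) - 2c_2e^(3t)sin(3t) - c_2e^(3t)cos(3t), z(t) = c_1e^(3t)cos(3t) + c_2e^(3t)sin(3t)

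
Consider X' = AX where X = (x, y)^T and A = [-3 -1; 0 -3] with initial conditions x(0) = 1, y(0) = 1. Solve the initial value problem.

Coefficient matrix A = [[-3, -1], [0, -3]].
Characteristic polynomial det(A - λI) = λ^2 + 6λ + 9 = 0.
Single eigenvalue λ = -3 with algebraic multiplicity 2.
Eigenvector v = (1,0); generalized eigenvector w with (A-λI)w=v is (-2,-1).
General solution: e^(-3t)[C_1·v + C_2·(t·v + w)].
Applying x(0)=1, y(0)=1 gives C_1=-1, C_2=-1.

x(t) = -te^(-3t) + e^(-3t), y(t) = e^(-3t)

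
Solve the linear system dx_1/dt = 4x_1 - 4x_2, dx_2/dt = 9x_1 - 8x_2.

Coefficient matrix A = [[4, -4], [9, -8]].
Characteristic polynomial det(A - λI) = λ^2 + 4λ + 4 = 0.
Single eigenvalue λ = -2 with algebraic multiplicity 2.
Eigenvector v = (2,3); generalized eigenvector w with (A-λI)w=v is (1,1).
General solution: e^(-2t)[c_1·v + c_2·(t·v + w)].

x_1(t) = 2c_1e^(-2t) + 2c_2te^(-2t) + c_2e^(-2t), x_2(t) = 3c_1e^(-2t) + 3c_2te^(-2t) + c_2e^(-2t)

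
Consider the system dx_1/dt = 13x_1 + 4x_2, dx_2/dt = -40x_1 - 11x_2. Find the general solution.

Coefficient matrix A = [[13, 4], [-40, -11]].
Characteristic polynomial det(A - λI) = λ^2 - 2λ + 17 = 0.
Eigenvalues λ = 1 ± 4i (complex conjugate pair).
For λ=1+4i: an eigenvector is (1,-3) - i(0,-1) = (1, -3 + i).
A real fundamental pair from Re and Im of e^((1+4i)t)v: X_1 = e^(t)(cos(4t)·(1,-3) + sin(4t)·(0,-1)), X_2 = e^(t)(sin(4t)·(1,-3) - cos(4t)·(0,-1)).
General solution: C_1X_1 + C_2X_2.

x_1(t) = C_1e^(t)cos(4t) + C_2e^(t)sin(4t), x_2(t) = -C_1e^(t)sin(4t) - 3C_1e^(t)cos(4t) - 3C_2e^(t)sin(4t) + C_2e^(t)cos(4t)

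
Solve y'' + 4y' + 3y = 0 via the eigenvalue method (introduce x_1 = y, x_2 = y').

y(t) = c_1e^(-3t) + c_2e^(-t)

Let x_1 = y, x_2 = y'. Then x_1' = x_2 and x_2' = -3x_1 - 4x_2.
A = [[0,1],[-3,-4]]; det(A-λI) = λ^2 + 4λ + 3.
Eigenvalues λ = -3, -1 with eigenvectors (1,-3), (1,-1).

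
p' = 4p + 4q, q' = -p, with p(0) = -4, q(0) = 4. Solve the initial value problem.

p(t) = 8te^(2t) - 4e^(2t), q(t) = -4te^(2t) + 4e^(2t)

Coefficient matrix A = [[4, 4], [-1, 0]].
Characteristic polynomial det(A - λI) = λ^2 - 4λ + 4 = 0.
Single eigenvalue λ = 2 with algebraic multiplicity 2.
Eigenvector v = (-2,1); generalized eigenvector w with (A-λI)w=v is (3,-2).
General solution: e^(2t)[C_1·v + C_2·(t·v + w)].
Applying p(0)=-4, q(0)=4 gives C_1=-4, C_2=-4.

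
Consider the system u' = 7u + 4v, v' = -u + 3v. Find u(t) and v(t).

u(t) = 2C_1e^(5t) + 2C_2te^(5t) + 3C_2e^(5t), v(t) = -C_1e^(5t) - C_2te^(5t) - C_2e^(5t)

Coefficient matrix A = [[7, 4], [-1, 3]].
Characteristic polynomial det(A - λI) = λ^2 - 10λ + 25 = 0.
Single eigenvalue λ = 5 with algebraic multiplicity 2.
Eigenvector v = (2,-1); generalized eigenvector w with (A-λI)w=v is (3,-1).
General solution: e^(5t)[C_1·v + C_2·(t·v + w)].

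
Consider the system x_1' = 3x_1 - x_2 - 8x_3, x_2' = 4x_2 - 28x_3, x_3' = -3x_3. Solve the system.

x_1(t) = C_1e^(3t) - C_2e^(4t) + 2C_3e^(-3t), x_2(t) = C_2e^(4t) + 4C_3e^(-3t), x_3(t) = C_3e^(-3t)

Coefficient matrix A = [[3, -1, -8], [0, 4, -28], [0, 0, -3]].
det(A - λI) = 0 gives eigenvalues λ = 3, 4, -3.
For λ=3: eigenvector (1,0,0).
For λ=4: eigenvector (-1,1,0).
For λ=-3: eigenvector (2,4,1).
General solution: C_1e^(3t)(1,0,0) + C_2e^(4t)(-1,1,0) + C_3e^(-3t)(2,4,1).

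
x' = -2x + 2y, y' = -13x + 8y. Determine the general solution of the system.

x(t) = -K_1e^(3t)sin(t) - K_1e^(3t)cos(t) - K_2e^(3t)sin(t) + K_2e^(3t)cos(t), y(t) = -2K_1e^(3t)sin(t) - 3K_1e^(3t)cos(t) - 3K_2e^(3t)sin(t) + 2K_2e^(3t)cos(t)

Coefficient matrix A = [[-2, 2], [-13, 8]].
Characteristic polynomial det(A - λI) = λ^2 - 6λ + 10 = 0.
Eigenvalues λ = 3 ± i (complex conjugate pair).
For λ=3+i: an eigenvector is (-1,-3) - i(-1,-2) = (-1 + i, -3 + 2i).
A real fundamental pair from Re and Im of e^((3+i)t)v: X_1 = e^(3t)(cos(t)·(-1,-3) + sin(t)·(-1,-2)), X_2 = e^(3t)(sin(t)·(-1,-3) - cos(t)·(-1,-2)).
General solution: K_1X_1 + K_2X_2.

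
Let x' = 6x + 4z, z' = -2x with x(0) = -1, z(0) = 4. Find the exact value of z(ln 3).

-180

A = [[6,4],[-2,0]]; eigenvalues λ = 2, 4.
Eigenvectors: (-1,1) for λ=2, (-2,1) for λ=4.
From the initial condition, c_1 = 7, c_2 = -3.
z(ln 3) = (7)(3^2)(1) + (-3)(3^4)(1) = -180.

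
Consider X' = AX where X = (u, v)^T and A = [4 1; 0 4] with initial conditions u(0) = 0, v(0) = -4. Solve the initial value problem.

u(t) = -4te^(4t), v(t) = -4e^(4t)

Coefficient matrix A = [[4, 1], [0, 4]].
Characteristic polynomial det(A - λI) = λ^2 - 8λ + 16 = 0.
Single eigenvalue λ = 4 with algebraic multiplicity 2.
Eigenvector v = (1,0); generalized eigenvector w with (A-λI)w=v is (3,1).
General solution: e^(4t)[K_1·v + K_2·(t·v + w)].
Applying u(0)=0, v(0)=-4 gives K_1=12, K_2=-4.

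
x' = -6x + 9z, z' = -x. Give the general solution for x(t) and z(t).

x(t) = 3C_1e^(-3t) + 3C_2te^(-3t) + 2C_2e^(-3t), z(t) = C_1e^(-3t) + C_2te^(-3t) + C_2e^(-3t)

Coefficient matrix A = [[-6, 9], [-1, 0]].
Characteristic polynomial det(A - λI) = λ^2 + 6λ + 9 = 0.
Single eigenvalue λ = -3 with algebraic multiplicity 2.
Eigenvector v = (3,1); generalized eigenvector w with (A-λI)w=v is (2,1).
General solution: e^(-3t)[C_1·v + C_2·(t·v + w)].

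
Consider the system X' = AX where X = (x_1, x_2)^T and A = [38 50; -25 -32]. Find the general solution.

Coefficient matrix A = [[38, 50], [-25, -32]].
Characteristic polynomial det(A - λI) = λ^2 - 6λ + 34 = 0.
Eigenvalues λ = 3 ± 5i (complex conjugate pair).
For λ=3+5i: an eigenvector is (-1,1) - i(3,-2) = (-1 - 3i, 1 + 2i).
A real fundamental pair from Re and Im of e^((3+5i)t)v: X_1 = e^(3t)(cos(5t)·(-1,1) + sin(5t)·(3,-2)), X_2 = e^(3t)(sin(5t)·(-1,1) - cos(5t)·(3,-2)).
General solution: c_1X_1 + c_2X_2.

x_1(t) = 3c_1e^(3t)sin(5t) - c_1e^(3t)cos(5t) - c_2e^(3t)sin(5t) - 3c_2e^(3t)cos(5t), x_2(t) = -2c_1e^(3t)sin(5t) + c_1e^(3t)cos(5t) + c_2e^(3t)sin(5t) + 2c_2e^(3t)cos(5t)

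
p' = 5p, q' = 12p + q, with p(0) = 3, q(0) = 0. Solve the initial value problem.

Coefficient matrix A = [[5, 0], [12, 1]].
Characteristic polynomial det(A - λI) = λ^2 - 6λ + 5 = 0.
Eigenvalues λ = 1, 5.
For λ=1: (A-λI) row 1 is [4, 0], so an eigenvector is (0, 1).
For λ=5: (A-λI) row 2 is [12, -4], so an eigenvector is (1, 3).
General solution: c_1e^(t)(0,1) + c_2e^(5t)(1,3).
Applying p(0)=3, q(0)=0 gives c_1=-9, c_2=3.

p(t) = 3e^(5t), q(t) = 9e^(5t) - 9e^(t)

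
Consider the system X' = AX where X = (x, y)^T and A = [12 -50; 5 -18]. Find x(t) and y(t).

Coefficient matrix A = [[12, -50], [5, -18]].
Characteristic polynomial det(A - λI) = λ^2 + 6λ + 34 = 0.
Eigenvalues λ = -3 ± 5i (complex conjugate pair).
For λ=-3+5i: an eigenvector is (1,0) - i(3,1) = (1 - 3i, 0 - i).
A real fundamental pair from Re and Im of e^((-3+5i)t)v: X_1 = e^(-3t)(cos(5t)·(1,0) + sin(5t)·(3,1)), X_2 = e^(-3t)(sin(5t)·(1,0) - cos(5t)·(3,1)).
General solution: C_1X_1 + C_2X_2.

x(t) = 3C_1e^(-3t)sin(5t) + C_1e^(-3t)cos(5t) + C_2e^(-3t)sin(5t) - 3C_2e^(-3t)cos(5t), y(t) = C_1e^(-3t)sin(5t) - C_2e^(-3t)cos(5t)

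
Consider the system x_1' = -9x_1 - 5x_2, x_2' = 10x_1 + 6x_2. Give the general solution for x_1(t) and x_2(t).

Coefficient matrix A = [[-9, -5], [10, 6]].
Characteristic polynomial det(A - λI) = λ^2 + 3λ - 4 = 0.
Eigenvalues λ = 1, -4.
For λ=1: (A-λI) row 1 is [-10, -5], so an eigenvector is (1, -2).
For λ=-4: (A-λI) row 1 is [-5, -5], so an eigenvector is (1, -1).
General solution: K_1e^(t)(1,-2) + K_2e^(-4t)(1,-1).

x_1(t) = K_1e^(t) + K_2e^(-4t), x_2(t) = -2K_1e^(t) - K_2e^(-4t)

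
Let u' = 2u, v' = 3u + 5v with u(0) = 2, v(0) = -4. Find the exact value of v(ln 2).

-72

A = [[2,0],[3,5]]; eigenvalues λ = 2, 5.
Eigenvectors: (1,-1) for λ=2, (0,-1) for λ=5.
From the initial condition, c_1 = 2, c_2 = 2.
v(ln 2) = (2)(2^2)(-1) + (2)(2^5)(-1) = -72.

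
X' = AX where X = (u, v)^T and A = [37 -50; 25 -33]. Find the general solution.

Coefficient matrix A = [[37, -50], [25, -33]].
Characteristic polynomial det(A - λI) = λ^2 - 4λ + 29 = 0.
Eigenvalues λ = 2 ± 5i (complex conjugate pair).
For λ=2+5i: an eigenvector is (-1,-1) - i(3,2) = (-1 - 3i, -1 - 2i).
A real fundamental pair from Re and Im of e^((2+5i)t)v: X_1 = e^(2t)(cos(5t)·(-1,-1) + sin(5t)·(3,2)), X_2 = e^(2t)(sin(5t)·(-1,-1) - cos(5t)·(3,2)).
General solution: c_1X_1 + c_2X_2.

u(t) = 3c_1e^(2t)sin(5t) - c_1e^(2t)cos(5t) - c_2e^(2t)sin(5t) - 3c_2e^(2t)cos(5t), v(t) = 2c_1e^(2t)sin(5t) - c_1e^(2t)cos(5t) - c_2e^(2t)sin(5t) - 2c_2e^(2t)cos(5t)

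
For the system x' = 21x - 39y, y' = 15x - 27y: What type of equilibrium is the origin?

stable spiral

A = [[21,-39],[15,-27]]; det(A-λI) = λ^2 + 6λ + 18.
λ = -3 ± 3i: negative real part.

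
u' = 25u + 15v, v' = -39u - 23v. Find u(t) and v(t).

u(t) = -C_1e^(t)sin(3t) - 2C_1e^(t)cos(3t) - 2C_2e^(t)sin(3t) + C_2e^(t)cos(3t), v(t) = 2C_1e^(t)sin(3t) + 3C_1e^(t)cos(3t) + 3C_2e^(t)sin(3t) - 2C_2e^(t)cos(3t)

Coefficient matrix A = [[25, 15], [-39, -23]].
Characteristic polynomial det(A - λI) = λ^2 - 2λ + 10 = 0.
Eigenvalues λ = 1 ± 3i (complex conjugate pair).
For λ=1+3i: an eigenvector is (-2,3) - i(-1,2) = (-2 + i, 3 - 2i).
A real fundamental pair from Re and Im of e^((1+3i)t)v: X_1 = e^(t)(cos(3t)·(-2,3) + sin(3t)·(-1,2)), X_2 = e^(t)(sin(3t)·(-2,3) - cos(3t)·(-1,2)).
General solution: C_1X_1 + C_2X_2.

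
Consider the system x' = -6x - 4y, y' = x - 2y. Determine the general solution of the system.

x(t) = -2C_1e^(-4t) - 2C_2te^(-4t) + C_2e^(-4t), y(t) = C_1e^(-4t) + C_2te^(-4t)

Coefficient matrix A = [[-6, -4], [1, -2]].
Characteristic polynomial det(A - λI) = λ^2 + 8λ + 16 = 0.
Single eigenvalue λ = -4 with algebraic multiplicity 2.
Eigenvector v = (-2,1); generalized eigenvector w with (A-λI)w=v is (1,0).
General solution: e^(-4t)[C_1·v + C_2·(t·v + w)].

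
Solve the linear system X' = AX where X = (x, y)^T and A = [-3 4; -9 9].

Coefficient matrix A = [[-3, 4], [-9, 9]].
Characteristic polynomial det(A - λI) = λ^2 - 6λ + 9 = 0.
Single eigenvalue λ = 3 with algebraic multiplicity 2.
Eigenvector v = (-2,-3); generalized eigenvector w with (A-λI)w=v is (1,1).
General solution: e^(3t)[K_1·v + K_2·(t·v + w)].

x(t) = -2K_1e^(3t) - 2K_2te^(3t) + K_2e^(3t), y(t) = -3K_1e^(3t) - 3K_2te^(3t) + K_2e^(3t)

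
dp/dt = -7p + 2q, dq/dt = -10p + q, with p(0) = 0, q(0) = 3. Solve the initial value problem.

p(t) = 3e^(-3t)sin(2t), q(t) = 6e^(-3t)sin(2t) + 3e^(-3t)cos(2t)

Coefficient matrix A = [[-7, 2], [-10, 1]].
Characteristic polynomial det(A - λI) = λ^2 + 6λ + 13 = 0.
Eigenvalues λ = -3 ± 2i (complex conjugate pair).
For λ=-3+2i: an eigenvector is (0,1) - i(1,2) = (0 - i, 1 - 2i).
A real fundamental pair from Re and Im of e^((-3+2i)t)v: X_1 = e^(-3t)(cos(2t)·(0,1) + sin(2t)·(1,2)), X_2 = e^(-3t)(sin(2t)·(0,1) - cos(2t)·(1,2)).
General solution: c_1X_1 + c_2X_2.
Applying p(0)=0, q(0)=3 gives c_1=3, c_2=0.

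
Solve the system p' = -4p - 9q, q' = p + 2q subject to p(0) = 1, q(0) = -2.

Coefficient matrix A = [[-4, -9], [1, 2]].
Characteristic polynomial det(A - λI) = λ^2 + 2λ + 1 = 0.
Single eigenvalue λ = -1 with algebraic multiplicity 2.
Eigenvector v = (3,-1); generalized eigenvector w with (A-λI)w=v is (-1,0).
General solution: e^(-t)[K_1·v + K_2·(t·v + w)].
Applying p(0)=1, q(0)=-2 gives K_1=2, K_2=5.

p(t) = 15te^(-t) + e^(-t), q(t) = -5te^(-t) - 2e^(-t)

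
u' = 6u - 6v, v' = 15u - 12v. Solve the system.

u(t) = c_1e^(-3t)sin(3t) + c_1e^(-3t)cos(3t) + c_2e^(-3t)sin(3t) - c_2e^(-3t)cos(3t), v(t) = 2c_1e^(-3t)sin(3t) + c_1e^(-3t)cos(3t) + c_2e^(-3t)sin(3t) - 2c_2e^(-3t)cos(3t)

Coefficient matrix A = [[6, -6], [15, -12]].
Characteristic polynomial det(A - λI) = λ^2 + 6λ + 18 = 0.
Eigenvalues λ = -3 ± 3i (complex conjugate pair).
For λ=-3+3i: an eigenvector is (1,1) - i(1,2) = (1 - i, 1 - 2i).
A real fundamental pair from Re and Im of e^((-3+3i)t)v: X_1 = e^(-3t)(cos(3t)·(1,1) + sin(3t)·(1,2)), X_2 = e^(-3t)(sin(3t)·(1,1) - cos(3t)·(1,2)).
General solution: c_1X_1 + c_2X_2.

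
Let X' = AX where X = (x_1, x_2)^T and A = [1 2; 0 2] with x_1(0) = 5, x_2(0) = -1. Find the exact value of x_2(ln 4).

-16

A = [[1,2],[0,2]]; eigenvalues λ = 1, 2.
Eigenvectors: (1,0) for λ=1, (-2,-1) for λ=2.
From the initial condition, c_1 = 7, c_2 = 1.
x_2(ln 4) = (7)(4^1)(0) + (1)(4^2)(-1) = -16.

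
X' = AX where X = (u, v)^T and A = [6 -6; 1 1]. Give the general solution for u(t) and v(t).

Coefficient matrix A = [[6, -6], [1, 1]].
Characteristic polynomial det(A - λI) = λ^2 - 7λ + 12 = 0.
Eigenvalues λ = 3, 4.
For λ=3: (A-λI) row 1 is [3, -6], so an eigenvector is (-2, -1).
For λ=4: (A-λI) row 1 is [2, -6], so an eigenvector is (3, 1).
General solution: C_1e^(3t)(-2,-1) + C_2e^(4t)(3,1).

u(t) = -2C_1e^(3t) + 3C_2e^(4t), v(t) = -C_1e^(3t) + C_2e^(4t)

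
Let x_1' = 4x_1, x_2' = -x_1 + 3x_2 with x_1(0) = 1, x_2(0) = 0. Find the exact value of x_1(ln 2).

A = [[4,0],[-1,3]]; eigenvalues λ = 3, 4.
Eigenvectors: (0,1) for λ=3, (-1,1) for λ=4.
From the initial condition, c_1 = 1, c_2 = -1.
x_1(ln 2) = (1)(2^3)(0) + (-1)(2^4)(-1) = 16.

16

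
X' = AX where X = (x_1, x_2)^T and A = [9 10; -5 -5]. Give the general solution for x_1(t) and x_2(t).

x_1(t) = -C_1e^(2t)sin(t) - 3C_1e^(2t)cos(t) - 3C_2e^(2t)sin(t) + C_2e^(2t)cos(t), x_2(t) = C_1e^(2t)sin(t) + 2C_1e^(2t)cos(t) + 2C_2e^(2t)sin(t) - C_2e^(2t)cos(t)

Coefficient matrix A = [[9, 10], [-5, -5]].
Characteristic polynomial det(A - λI) = λ^2 - 4λ + 5 = 0.
Eigenvalues λ = 2 ± i (complex conjugate pair).
For λ=2+i: an eigenvector is (-3,2) - i(-1,1) = (-3 + i, 2 - i).
A real fundamental pair from Re and Im of e^((2+i)t)v: X_1 = e^(2t)(cos(t)·(-3,2) + sin(t)·(-1,1)), X_2 = e^(2t)(sin(t)·(-3,2) - cos(t)·(-1,1)).
General solution: C_1X_1 + C_2X_2.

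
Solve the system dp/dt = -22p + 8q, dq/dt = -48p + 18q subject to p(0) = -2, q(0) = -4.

Coefficient matrix A = [[-22, 8], [-48, 18]].
Characteristic polynomial det(A - λI) = λ^2 + 4λ - 12 = 0.
Eigenvalues λ = -6, 2.
For λ=-6: (A-λI) row 1 is [-16, 8], so an eigenvector is (-1, -2).
For λ=2: (A-λI) row 1 is [-24, 8], so an eigenvector is (1, 3).
General solution: c_1e^(-6t)(-1,-2) + c_2e^(2t)(1,3).
Applying p(0)=-2, q(0)=-4 gives c_1=2, c_2=0.

p(t) = -2e^(-6t), q(t) = -4e^(-6t)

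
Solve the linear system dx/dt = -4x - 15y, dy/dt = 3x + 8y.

x(t) = -c_1e^(2t)sin(3t) - 2c_1e^(2t)cos(3t) - 2c_2e^(2t)sin(3t) + c_2e^(2t)cos(3t), y(t) = c_1e^(2t)cos(3t) + c_2e^(2t)sin(3t)

Coefficient matrix A = [[-4, -15], [3, 8]].
Characteristic polynomial det(A - λI) = λ^2 - 4λ + 13 = 0.
Eigenvalues λ = 2 ± 3i (complex conjugate pair).
For λ=2+3i: an eigenvector is (-2,1) - i(-1,0) = (-2 + i, 1).
A real fundamental pair from Re and Im of e^((2+3i)t)v: X_1 = e^(2t)(cos(3t)·(-2,1) + sin(3t)·(-1,0)), X_2 = e^(2t)(sin(3t)·(-2,1) - cos(3t)·(-1,0)).
General solution: c_1X_1 + c_2X_2.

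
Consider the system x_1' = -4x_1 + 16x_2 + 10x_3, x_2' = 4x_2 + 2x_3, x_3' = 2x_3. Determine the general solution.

x_1(t) = 2c_1e^(4t) + c_2e^(2t) + c_3e^(-4t), x_2(t) = c_1e^(4t) + c_2e^(2t), x_3(t) = -c_2e^(2t)

Coefficient matrix A = [[-4, 16, 10], [0, 4, 2], [0, 0, 2]].
det(A - λI) = 0 gives eigenvalues λ = 4, 2, -4.
For λ=4: eigenvector (2,1,0).
For λ=2: eigenvector (1,1,-1).
For λ=-4: eigenvector (1,0,0).
General solution: c_1e^(4t)(2,1,0) + c_2e^(2t)(1,1,-1) + c_3e^(-4t)(1,0,0).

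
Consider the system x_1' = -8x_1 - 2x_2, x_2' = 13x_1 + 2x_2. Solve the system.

Coefficient matrix A = [[-8, -2], [13, 2]].
Characteristic polynomial det(A - λI) = λ^2 + 6λ + 10 = 0.
Eigenvalues λ = -3 ± i (complex conjugate pair).
For λ=-3+i: an eigenvector is (-1,2) - i(1,-3) = (-1 - i, 2 + 3i).
A real fundamental pair from Re and Im of e^((-3+i)t)v: X_1 = e^(-3t)(cos(t)·(-1,2) + sin(t)·(1,-3)), X_2 = e^(-3t)(sin(t)·(-1,2) - cos(t)·(1,-3)).
General solution: K_1X_1 + K_2X_2.

x_1(t) = K_1e^(-3t)sin(t) - K_1e^(-3t)cos(t) - K_2e^(-3t)sin(t) - K_2e^(-3t)cos(t), x_2(t) = -3K_1e^(-3t)sin(t) + 2K_1e^(-3t)cos(t) + 2K_2e^(-3t)sin(t) + 3K_2e^(-3t)cos(t)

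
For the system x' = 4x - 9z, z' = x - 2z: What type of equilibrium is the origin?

unstable improper node

A = [[4,-9],[1,-2]]; det(A-λI) = λ^2 - 2λ + 1.
repeated λ = 1 with a single eigenvector.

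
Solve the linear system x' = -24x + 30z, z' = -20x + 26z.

Coefficient matrix A = [[-24, 30], [-20, 26]].
Characteristic polynomial det(A - λI) = λ^2 - 2λ - 24 = 0.
Eigenvalues λ = 6, -4.
For λ=6: (A-λI) row 1 is [-30, 30], so an eigenvector is (-1, -1).
For λ=-4: (A-λI) row 1 is [-20, 30], so an eigenvector is (-3, -2).
General solution: C_1e^(6t)(-1,-1) + C_2e^(-4t)(-3,-2).

x(t) = -C_1e^(6t) - 3C_2e^(-4t), z(t) = -C_1e^(6t) - 2C_2e^(-4t)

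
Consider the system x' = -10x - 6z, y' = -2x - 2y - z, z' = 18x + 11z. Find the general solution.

x(t) = C_1e^(2t) + 2C_3e^(-t), y(t) = C_2e^(-2t) - C_3e^(-t), z(t) = -2C_1e^(2t) - 3C_3e^(-t)

Coefficient matrix A = [[-10, 0, -6], [-2, -2, -1], [18, 0, 11]].
det(A - λI) = 0 gives eigenvalues λ = 2, -2, -1.
For λ=2: eigenvector (1,0,-2).
For λ=-2: eigenvector (0,1,0).
For λ=-1: eigenvector (2,-1,-3).
General solution: C_1e^(2t)(1,0,-2) + C_2e^(-2t)(0,1,0) + C_3e^(-t)(2,-1,-3).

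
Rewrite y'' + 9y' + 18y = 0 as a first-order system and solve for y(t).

y(t) = K_1e^(-6t) + K_2e^(-3t)

Let x_1 = y, x_2 = y'. Then x_1' = x_2 and x_2' = -18x_1 - 9x_2.
A = [[0,1],[-18,-9]]; det(A-λI) = λ^2 + 9λ + 18.
Eigenvalues λ = -6, -3 with eigenvectors (1,-6), (1,-3).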